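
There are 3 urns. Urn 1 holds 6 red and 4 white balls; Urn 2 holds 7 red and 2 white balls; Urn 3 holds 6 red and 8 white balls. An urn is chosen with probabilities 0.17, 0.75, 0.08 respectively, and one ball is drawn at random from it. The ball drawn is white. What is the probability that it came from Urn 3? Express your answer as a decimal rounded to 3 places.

P(white|Urn 1) = 0.4; P(white|Urn 2) = 0.2222; P(white|Urn 3) = 0.5714.
Prior × likelihood for each source: 0.17·0.4=0.06800, 0.75·0.2222=0.1667, 0.08·0.5714=0.04571. Summing gives P(white) = 0.28038.
P(Urn 3 | white) = 0.04571 / 0.28038 = 0.163.

Posterior probability ≈ 0.163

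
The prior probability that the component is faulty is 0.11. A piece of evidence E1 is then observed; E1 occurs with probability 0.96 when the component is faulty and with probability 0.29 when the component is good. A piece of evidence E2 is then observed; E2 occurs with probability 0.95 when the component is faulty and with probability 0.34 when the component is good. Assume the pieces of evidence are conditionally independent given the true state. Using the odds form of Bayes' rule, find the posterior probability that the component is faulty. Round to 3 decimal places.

Posterior probability ≈ 0.533

Prior odds = 0.11/(1−0.11) = 0.12360.
Likelihood ratio for E1 = 0.96/0.29 = 3.3103.
Likelihood ratio for E2 = 0.95/0.34 = 2.7941.
Posterior odds = prior odds × LR₁ × LR₂ = 1.1432.
Posterior probability = odds/(1+odds) = 1.1432/2.1432 = 0.533.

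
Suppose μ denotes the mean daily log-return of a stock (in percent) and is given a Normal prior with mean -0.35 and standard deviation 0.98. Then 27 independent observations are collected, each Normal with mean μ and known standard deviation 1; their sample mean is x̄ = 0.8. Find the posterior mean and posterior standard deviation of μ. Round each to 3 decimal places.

With known σ, the Normal prior is conjugate. Weight on the data is w = (n/σ²)/(n/σ² + 1/τ₀²) = 27.0000/(27.0000+1.04123) = 0.96287.
Posterior mean = w·x̄ + (1−w)·μ₀ = 0.96287·0.8 + 0.037132·-0.35 = 0.757. Posterior variance = 1/(27.0000+1.04123) = 0.0356618, so SD = 0.189.

Posterior mean ≈ 0.757; posterior SD ≈ 0.189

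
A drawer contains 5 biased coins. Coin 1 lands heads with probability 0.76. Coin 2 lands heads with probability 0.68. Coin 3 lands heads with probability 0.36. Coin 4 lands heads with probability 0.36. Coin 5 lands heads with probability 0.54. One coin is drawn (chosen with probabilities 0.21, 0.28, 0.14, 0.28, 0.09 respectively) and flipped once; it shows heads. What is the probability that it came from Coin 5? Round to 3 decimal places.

Posterior probability ≈ 0.088

Tabulate prior·likelihood by source: [1] prior 0.21, lik 0.76, product 0.1596; [2] prior 0.28, lik 0.68, product 0.1904; [3] prior 0.14, lik 0.36, product 0.05040; [4] prior 0.28, lik 0.36, product 0.1008; [5] prior 0.09, lik 0.54, product 0.04860.
Normalizing constant = 0.54980; the posterior for Coin 5 is its product over the sum, 0.04860/0.54980 = 0.088.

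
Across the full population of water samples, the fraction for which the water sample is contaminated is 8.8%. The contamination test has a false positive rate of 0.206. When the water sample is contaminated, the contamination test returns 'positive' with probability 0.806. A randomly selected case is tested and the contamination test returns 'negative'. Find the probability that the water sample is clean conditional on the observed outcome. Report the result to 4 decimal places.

P(¬H | E) ≈ 0.9770

Let H be the event that the water sample is contaminated. P(H) = 0.088, so P(¬H) = 0.912. With E the 'negative' result, P(E|H) = 0.194 and P(E|¬H) = 0.794.
P(E) = 0.194·0.088 + 0.794·0.912 = 0.017072 + 0.72413 = 0.74120.
By Bayes' theorem, P(H|E) = 0.017072 / 0.74120 = 0.0230. Hence P(¬H|E) = 1 − 0.0230 = 0.9770.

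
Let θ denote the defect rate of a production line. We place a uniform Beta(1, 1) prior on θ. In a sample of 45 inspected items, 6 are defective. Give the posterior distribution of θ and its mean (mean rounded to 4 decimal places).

Observing 6 successes and 39 failures updates Beta(1, 1) by adding the success and failure counts to the two shape parameters: α = 1+6 = 7, β = 1+39 = 40.
Posterior mean = α/(α+β) = 7/47 = 0.1489.

Posterior: Beta(7, 40); mean ≈ 0.1489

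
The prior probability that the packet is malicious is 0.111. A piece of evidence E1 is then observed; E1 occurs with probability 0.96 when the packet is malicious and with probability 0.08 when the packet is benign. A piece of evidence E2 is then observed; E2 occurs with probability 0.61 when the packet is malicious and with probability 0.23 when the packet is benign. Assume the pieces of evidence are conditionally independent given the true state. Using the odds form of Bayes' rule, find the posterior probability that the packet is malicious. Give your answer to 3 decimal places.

Posterior probability ≈ 0.799

Prior odds = 0.111/(1−0.111) = 0.12486.
Likelihood ratio for E1 = 0.96/0.08 = 12.000.
Likelihood ratio for E2 = 0.61/0.23 = 2.6522.
Posterior odds = prior odds × LR₁ × LR₂ = 3.9738.
Posterior probability = odds/(1+odds) = 3.9738/4.9738 = 0.799.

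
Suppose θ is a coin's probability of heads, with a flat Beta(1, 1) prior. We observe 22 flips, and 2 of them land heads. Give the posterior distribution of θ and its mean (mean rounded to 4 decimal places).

Observing 2 successes and 20 failures updates Beta(1, 1) by adding the success and failure counts to the two shape parameters: α = 1+2 = 3, β = 1+20 = 21.
Posterior mean = α/(α+β) = 3/24 = 0.1250.

Posterior: Beta(3, 21); mean ≈ 0.1250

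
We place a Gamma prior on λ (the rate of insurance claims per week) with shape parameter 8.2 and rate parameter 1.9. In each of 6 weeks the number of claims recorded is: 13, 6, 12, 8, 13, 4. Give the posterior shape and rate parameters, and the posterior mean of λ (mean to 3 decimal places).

Posterior: Gamma(shape=64.2, rate=7.9); mean ≈ 8.127

Total count ∑xᵢ = 56 over n = 6 weeks.
Gamma is conjugate to the Poisson likelihood: posterior is Gamma(shape = 8.2+56 = 64.2, rate = 1.9+6 = 7.9).
E[λ | data] = 64.2/7.9 = 8.127.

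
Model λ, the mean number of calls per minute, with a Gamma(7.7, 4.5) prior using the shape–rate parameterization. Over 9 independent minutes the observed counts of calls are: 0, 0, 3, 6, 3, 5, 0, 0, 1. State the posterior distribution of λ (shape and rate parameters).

Posterior: Gamma(shape=25.7, rate=13.5)

Total count ∑xᵢ = 18 over n = 9 minutes.
Gamma is conjugate to the Poisson likelihood: posterior is Gamma(shape = 7.7+18 = 25.7, rate = 4.5+9 = 13.5).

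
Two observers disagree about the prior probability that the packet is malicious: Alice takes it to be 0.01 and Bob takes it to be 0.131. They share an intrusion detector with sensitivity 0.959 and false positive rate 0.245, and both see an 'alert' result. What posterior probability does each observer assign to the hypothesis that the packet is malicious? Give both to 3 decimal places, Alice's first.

The likelihood ratio for an 'alert' result is 0.959/0.245 = 3.9143.
Alice: prior odds 0.01/0.99 = 0.010101; posterior odds 0.039538; posterior probability 0.038.
Bob: prior odds 0.131/0.869 = 0.15075; posterior odds 0.59007; posterior probability 0.371.

Alice: 0.038; Bob: 0.371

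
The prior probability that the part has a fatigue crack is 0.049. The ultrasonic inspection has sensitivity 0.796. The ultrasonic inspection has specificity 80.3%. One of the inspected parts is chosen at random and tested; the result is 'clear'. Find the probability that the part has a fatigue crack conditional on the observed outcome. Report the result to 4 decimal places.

P(H | E) ≈ 0.0129

Write H for 'the part has a fatigue crack'. Prior odds H:¬H = 0.049/0.951 = 0.051525. For the 'clear' outcome, the likelihood ratio is 0.204/0.803 = 0.25405.
Posterior odds = 0.051525 × 0.25405 = 0.013090, so P(H|E) = 0.013090/(1+0.013090) = 0.0129.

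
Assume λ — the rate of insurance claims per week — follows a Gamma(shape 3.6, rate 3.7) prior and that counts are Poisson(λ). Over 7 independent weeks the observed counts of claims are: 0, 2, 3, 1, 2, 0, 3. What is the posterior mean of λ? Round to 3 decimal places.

The Poisson likelihood adds the total count to the shape and the number of exposure periods to the rate. Here ∑xᵢ = 11 and n = 7, so shape 3.6→14.6 and rate 3.7→10.7.
E[λ | data] = 14.6/10.7 = 1.364.

Posterior mean ≈ 1.364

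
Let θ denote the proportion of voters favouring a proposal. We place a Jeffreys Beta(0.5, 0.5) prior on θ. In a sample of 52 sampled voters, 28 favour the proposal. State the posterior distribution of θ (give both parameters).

Posterior: Beta(28.5, 24.5)

Observing 28 successes and 24 failures updates Beta(0.5, 0.5) by adding the success and failure counts to the two shape parameters: α = 0.5+28 = 28.5, β = 0.5+24 = 24.5.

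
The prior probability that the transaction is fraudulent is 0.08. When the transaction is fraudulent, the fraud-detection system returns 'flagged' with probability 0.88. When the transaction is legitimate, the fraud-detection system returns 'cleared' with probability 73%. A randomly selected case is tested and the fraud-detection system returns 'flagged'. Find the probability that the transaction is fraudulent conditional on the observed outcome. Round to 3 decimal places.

P(H | E) ≈ 0.221

Let H be the event that the transaction is fraudulent. P(H) = 0.08, so P(¬H) = 0.92. With E the 'flagged' result, P(E|H) = 0.88 and P(E|¬H) = 0.27.
P(E) = 0.88·0.08 + 0.27·0.92 = 0.070400 + 0.24840 = 0.31880.
By Bayes' theorem, P(H|E) = 0.070400 / 0.31880 = 0.221.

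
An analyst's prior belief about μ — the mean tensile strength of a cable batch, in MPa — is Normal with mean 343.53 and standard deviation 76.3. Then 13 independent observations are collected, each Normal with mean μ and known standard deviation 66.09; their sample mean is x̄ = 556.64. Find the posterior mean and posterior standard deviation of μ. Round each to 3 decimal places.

Posterior mean ≈ 545.012; posterior SD ≈ 17.823

With known σ, the Normal prior is conjugate. Weight on the data is w = (n/σ²)/(n/σ² + 1/τ₀²) = 0.00297627/(0.00297627+0.00017177) = 0.94544.
Posterior mean = w·x̄ + (1−w)·μ₀ = 0.94544·556.64 + 0.054565·343.53 = 545.012. Posterior variance = 1/(0.00297627+0.00017177) = 317.658, so SD = 17.823.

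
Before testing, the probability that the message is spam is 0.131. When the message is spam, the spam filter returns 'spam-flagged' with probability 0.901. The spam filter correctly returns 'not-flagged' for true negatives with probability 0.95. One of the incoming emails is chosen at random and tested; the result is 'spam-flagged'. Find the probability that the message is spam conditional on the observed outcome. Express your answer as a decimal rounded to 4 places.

Write H for 'the message is spam'. Prior odds H:¬H = 0.131/0.869 = 0.15075. For the 'spam-flagged' outcome, the likelihood ratio is 0.901/0.05 = 18.020.
Posterior odds = 0.15075 × 18.020 = 2.7165, so P(H|E) = 2.7165/(1+2.7165) = 0.7309.

P(H | E) ≈ 0.7309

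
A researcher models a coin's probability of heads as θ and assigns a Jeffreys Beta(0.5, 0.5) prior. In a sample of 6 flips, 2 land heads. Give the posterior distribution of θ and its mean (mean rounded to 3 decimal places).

Posterior: Beta(2.5, 4.5); mean ≈ 0.357

Observing 2 successes and 4 failures updates Beta(0.5, 0.5) by adding the success and failure counts to the two shape parameters: α = 0.5+2 = 2.5, β = 0.5+4 = 4.5.
E[θ | data] = 2.5/(2.5+4.5) = 0.357.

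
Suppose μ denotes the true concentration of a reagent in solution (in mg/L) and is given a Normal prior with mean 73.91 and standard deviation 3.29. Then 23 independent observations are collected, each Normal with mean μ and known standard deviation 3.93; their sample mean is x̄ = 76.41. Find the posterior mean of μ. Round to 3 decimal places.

Prior precision 1/τ₀² = 1/3.29² = 0.0923864; data precision n/σ² = 23/3.93² = 1.48916.
Posterior precision = 0.0923864 + 1.48916 = 1.58155.
Posterior mean = (0.0923864·73.91 + 1.48916·76.41) / 1.58155 = 76.264.

Posterior mean ≈ 76.264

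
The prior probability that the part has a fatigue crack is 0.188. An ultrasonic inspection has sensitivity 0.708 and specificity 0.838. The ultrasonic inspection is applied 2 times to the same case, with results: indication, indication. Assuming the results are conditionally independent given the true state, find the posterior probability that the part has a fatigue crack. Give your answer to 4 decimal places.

Posterior P(H) ≈ 0.8156

With H the event that the part has a fatigue crack, the joint likelihood of the observed sequence is P(data|H) = 0.708·0.708 = 0.50126 and P(data|¬H) = 0.162·0.162 = 0.026244.
Bayes: P(H|data) = 0.188·0.50126 / (0.188·0.50126 + 0.812·0.026244) = 0.094238/0.11555 = 0.8156.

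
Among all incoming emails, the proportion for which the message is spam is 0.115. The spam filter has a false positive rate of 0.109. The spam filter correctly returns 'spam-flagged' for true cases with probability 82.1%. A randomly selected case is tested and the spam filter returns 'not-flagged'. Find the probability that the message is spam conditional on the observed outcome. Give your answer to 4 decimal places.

Write H for 'the message is spam'. Prior odds H:¬H = 0.115/0.885 = 0.12994. For the 'not-flagged' outcome, the likelihood ratio is 0.179/0.891 = 0.20090.
Posterior odds = 0.12994 × 0.20090 = 0.026105, so P(H|E) = 0.026105/(1+0.026105) = 0.0254.

P(H | E) ≈ 0.0254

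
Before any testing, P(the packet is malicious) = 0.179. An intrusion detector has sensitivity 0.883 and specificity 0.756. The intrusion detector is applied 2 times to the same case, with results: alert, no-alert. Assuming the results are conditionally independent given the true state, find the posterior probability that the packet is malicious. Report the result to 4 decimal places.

Let H be the event that the packet is malicious; start with P(H) = 0.179. P('alert'|H) = 0.883, P('alert'|¬H) = 0.244.
Update on result 1 ('alert'): P(H) ← 0.883·0.1790 / (0.883·0.1790 + 0.244·0.8210) = 0.15806/0.35838 = 0.4410.
Update on result 2 ('no-alert'): P(H) ← 0.117·0.4410 / (0.117·0.4410 + 0.756·0.5590) = 0.051601/0.47418 = 0.1088.

Posterior P(H) ≈ 0.1088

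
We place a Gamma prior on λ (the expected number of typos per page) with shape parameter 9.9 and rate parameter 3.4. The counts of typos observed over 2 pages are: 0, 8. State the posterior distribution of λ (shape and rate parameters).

Posterior: Gamma(shape=17.9, rate=5.4)

Total count ∑xᵢ = 8 over n = 2 pages.
Gamma is conjugate to the Poisson likelihood: posterior is Gamma(shape = 9.9+8 = 17.9, rate = 3.4+2 = 5.4).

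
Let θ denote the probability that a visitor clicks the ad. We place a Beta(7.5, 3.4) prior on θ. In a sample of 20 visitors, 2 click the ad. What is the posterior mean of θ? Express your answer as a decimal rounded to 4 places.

Observing 2 successes and 18 failures updates Beta(7.5, 3.4) by adding the success and failure counts to the two shape parameters: α = 7.5+2 = 9.5, β = 3.4+18 = 21.4.
Posterior mean = α/(α+β) = 9.5/30.9 = 0.3074.

Posterior mean ≈ 0.3074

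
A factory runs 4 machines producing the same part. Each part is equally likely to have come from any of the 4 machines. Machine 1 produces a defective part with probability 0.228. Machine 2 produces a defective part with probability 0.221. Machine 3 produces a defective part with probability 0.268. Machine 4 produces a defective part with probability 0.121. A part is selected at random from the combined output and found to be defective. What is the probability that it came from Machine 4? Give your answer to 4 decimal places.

Posterior probability ≈ 0.1444

P(defective|M1) = 0.228; P(defective|M2) = 0.221; P(defective|M3) = 0.268; P(defective|M4) = 0.121.
Prior × likelihood for each source: 0.25·0.228=0.05700, 0.25·0.221=0.05525, 0.25·0.268=0.06700, 0.25·0.121=0.03025. Summing gives P(defective) = 0.20950.
P(Machine 4 | defective) = 0.03025 / 0.20950 = 0.1444.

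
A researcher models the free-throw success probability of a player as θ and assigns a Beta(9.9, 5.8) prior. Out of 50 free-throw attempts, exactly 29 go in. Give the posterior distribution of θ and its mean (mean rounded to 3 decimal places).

Posterior: Beta(38.9, 26.8); mean ≈ 0.592

The binomial likelihood is conjugate to the Beta prior: with 29 successes and 21 failures, the posterior is Beta(9.9+29, 5.8+21) = Beta(38.9, 26.8).
Posterior mean = α/(α+β) = 38.9/65.7 = 0.592.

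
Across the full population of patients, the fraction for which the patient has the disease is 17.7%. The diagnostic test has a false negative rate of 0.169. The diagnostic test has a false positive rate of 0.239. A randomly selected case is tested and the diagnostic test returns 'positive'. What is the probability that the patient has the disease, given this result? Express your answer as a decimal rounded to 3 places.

Write H for 'the patient has the disease'. Prior odds H:¬H = 0.177/0.823 = 0.21507. For the 'positive' outcome, the likelihood ratio is 0.831/0.239 = 3.4770.
Posterior odds = 0.21507 × 3.4770 = 0.74778, so P(H|E) = 0.74778/(1+0.74778) = 0.428.

P(H | E) ≈ 0.428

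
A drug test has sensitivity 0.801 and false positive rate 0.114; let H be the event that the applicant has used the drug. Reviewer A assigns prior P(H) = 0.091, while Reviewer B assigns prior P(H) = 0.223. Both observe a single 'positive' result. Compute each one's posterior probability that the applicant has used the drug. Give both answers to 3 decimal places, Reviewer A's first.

P('+'|H) = 0.801, P('+'|¬H) = 0.114.
Reviewer A: numerator 0.801·0.091 = 0.072891; evidence = 0.072891+0.114·0.909 = 0.17652; posterior = 0.413.
Reviewer B: numerator 0.801·0.223 = 0.17862; evidence = 0.17862+0.114·0.777 = 0.26720; posterior = 0.668.

Reviewer A: 0.413; Reviewer B: 0.668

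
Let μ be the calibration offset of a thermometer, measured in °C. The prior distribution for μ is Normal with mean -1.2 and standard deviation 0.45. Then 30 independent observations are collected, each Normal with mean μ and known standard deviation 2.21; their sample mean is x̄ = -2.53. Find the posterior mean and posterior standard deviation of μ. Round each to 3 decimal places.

With known σ, the Normal prior is conjugate. Weight on the data is w = (n/σ²)/(n/σ² + 1/τ₀²) = 6.14238/(6.14238+4.93827) = 0.55433.
Posterior mean = w·x̄ + (1−w)·μ₀ = 0.55433·-2.53 + 0.44567·-1.2 = -1.937. Posterior variance = 1/(6.14238+4.93827) = 0.0902474, so SD = 0.300.

Posterior mean ≈ -1.937; posterior SD ≈ 0.300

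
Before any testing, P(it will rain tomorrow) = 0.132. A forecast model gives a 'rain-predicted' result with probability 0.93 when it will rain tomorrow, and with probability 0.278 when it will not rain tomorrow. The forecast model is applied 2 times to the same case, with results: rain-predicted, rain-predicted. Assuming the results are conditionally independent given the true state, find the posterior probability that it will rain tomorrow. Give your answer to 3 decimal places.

With H the event that it will rain tomorrow, the joint likelihood of the observed sequence is P(data|H) = 0.93·0.93 = 0.86490 and P(data|¬H) = 0.278·0.278 = 0.077284.
Bayes: P(H|data) = 0.132·0.86490 / (0.132·0.86490 + 0.868·0.077284) = 0.11417/0.18125 = 0.6299.

Posterior P(H) ≈ 0.630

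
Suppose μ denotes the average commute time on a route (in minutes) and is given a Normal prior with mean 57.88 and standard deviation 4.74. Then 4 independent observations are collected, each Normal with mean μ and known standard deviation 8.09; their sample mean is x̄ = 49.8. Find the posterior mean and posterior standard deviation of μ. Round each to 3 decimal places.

Prior precision 1/τ₀² = 1/4.74² = 0.0445085; data precision n/σ² = 4/8.09² = 0.0611171.
Posterior precision = 0.0445085 + 0.0611171 = 0.105626, giving posterior SD = 1/√0.105626 = 3.077.
Posterior mean = (0.0445085·57.88 + 0.0611171·49.8) / 0.105626 = 53.205.

Posterior mean ≈ 53.205; posterior SD ≈ 3.077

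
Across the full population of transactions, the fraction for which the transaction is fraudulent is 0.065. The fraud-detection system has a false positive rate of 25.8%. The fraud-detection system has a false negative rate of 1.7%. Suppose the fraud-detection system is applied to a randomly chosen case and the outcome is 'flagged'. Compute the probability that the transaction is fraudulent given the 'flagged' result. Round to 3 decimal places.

Let H be the event that the transaction is fraudulent. P(H) = 0.065, so P(¬H) = 0.935. With E the 'flagged' result, P(E|H) = 0.983 and P(E|¬H) = 0.258.
P(E) = 0.983·0.065 + 0.258·0.935 = 0.063895 + 0.24123 = 0.30513.
By Bayes' theorem, P(H|E) = 0.063895 / 0.30513 = 0.209.

P(H | E) ≈ 0.209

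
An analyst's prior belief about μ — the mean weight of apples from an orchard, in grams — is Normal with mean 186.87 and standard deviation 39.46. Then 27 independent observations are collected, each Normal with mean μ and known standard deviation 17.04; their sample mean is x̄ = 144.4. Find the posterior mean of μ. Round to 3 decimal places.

Posterior mean ≈ 144.691

With known σ, the Normal prior is conjugate. Weight on the data is w = (n/σ²)/(n/σ² + 1/τ₀²) = 0.0929875/(0.0929875+0.00064222) = 0.99314.
Posterior mean = w·x̄ + (1−w)·μ₀ = 0.99314·144.4 + 0.0068592·186.87 = 144.691.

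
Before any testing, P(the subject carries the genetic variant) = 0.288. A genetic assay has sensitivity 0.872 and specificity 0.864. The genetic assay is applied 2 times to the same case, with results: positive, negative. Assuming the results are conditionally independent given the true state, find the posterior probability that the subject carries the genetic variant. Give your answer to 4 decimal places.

Posterior P(H) ≈ 0.2776

Let H be the event that the subject carries the genetic variant; start with P(H) = 0.288. P('positive'|H) = 0.872, P('positive'|¬H) = 0.136.
Update on result 1 ('positive'): P(H) ← 0.872·0.2880 / (0.872·0.2880 + 0.136·0.7120) = 0.25114/0.34797 = 0.7217.
Update on result 2 ('negative'): P(H) ← 0.128·0.7217 / (0.128·0.7217 + 0.864·0.2783) = 0.092380/0.33281 = 0.2776.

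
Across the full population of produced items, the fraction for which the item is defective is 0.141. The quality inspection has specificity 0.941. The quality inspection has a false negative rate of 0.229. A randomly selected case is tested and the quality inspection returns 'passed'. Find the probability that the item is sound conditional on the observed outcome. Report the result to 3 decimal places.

Let H be the event that the item is defective. P(H) = 0.141, so P(¬H) = 0.859. With E the 'passed' result, P(E|H) = 0.229 and P(E|¬H) = 0.941.
P(E) = 0.229·0.141 + 0.941·0.859 = 0.032289 + 0.80832 = 0.84061.
By Bayes' theorem, P(H|E) = 0.032289 / 0.84061 = 0.038. Hence P(¬H|E) = 1 − 0.038 = 0.962.

P(¬H | E) ≈ 0.962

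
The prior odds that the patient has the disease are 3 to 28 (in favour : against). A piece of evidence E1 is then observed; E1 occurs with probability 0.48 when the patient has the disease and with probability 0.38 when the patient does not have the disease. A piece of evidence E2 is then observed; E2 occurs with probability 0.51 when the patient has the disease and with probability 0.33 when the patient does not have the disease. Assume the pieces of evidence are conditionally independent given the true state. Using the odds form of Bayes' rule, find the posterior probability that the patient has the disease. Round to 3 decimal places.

Prior odds = 3/28 = 0.10714. In log-odds, ln(0.10714) = -2.2336.
Add log likelihood ratios: ln(1.2632) + ln(1.5455) = 0.66893.
Posterior log-odds = -1.5647, so posterior odds = exp(-1.5647) = 0.20916. Converting, P(H|E) = 0.20916/1.2092 = 0.173.

Posterior probability ≈ 0.173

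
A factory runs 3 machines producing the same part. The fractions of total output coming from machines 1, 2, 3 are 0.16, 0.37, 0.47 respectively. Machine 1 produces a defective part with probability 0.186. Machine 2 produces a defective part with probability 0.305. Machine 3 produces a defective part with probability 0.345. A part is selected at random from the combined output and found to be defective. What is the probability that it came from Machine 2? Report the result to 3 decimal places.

P(defective|M1) = 0.186; P(defective|M2) = 0.305; P(defective|M3) = 0.345.
Prior × likelihood for each source: 0.16·0.186=0.02976, 0.37·0.305=0.1128, 0.47·0.345=0.1621. Summing gives P(defective) = 0.30476.
P(Machine 2 | defective) = 0.1128 / 0.30476 = 0.370.

Posterior probability ≈ 0.370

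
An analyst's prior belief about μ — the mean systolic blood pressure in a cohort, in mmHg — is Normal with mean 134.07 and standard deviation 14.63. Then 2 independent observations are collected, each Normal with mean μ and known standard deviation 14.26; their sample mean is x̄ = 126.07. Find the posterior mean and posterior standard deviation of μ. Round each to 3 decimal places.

With known σ, the Normal prior is conjugate. Weight on the data is w = (n/σ²)/(n/σ² + 1/τ₀²) = 0.00983538/(0.00983538+0.00467209) = 0.67795.
Posterior mean = w·x̄ + (1−w)·μ₀ = 0.67795·126.07 + 0.32205·134.07 = 128.646. Posterior variance = 1/(0.00983538+0.00467209) = 68.9300, so SD = 8.302.

Posterior mean ≈ 128.646; posterior SD ≈ 8.302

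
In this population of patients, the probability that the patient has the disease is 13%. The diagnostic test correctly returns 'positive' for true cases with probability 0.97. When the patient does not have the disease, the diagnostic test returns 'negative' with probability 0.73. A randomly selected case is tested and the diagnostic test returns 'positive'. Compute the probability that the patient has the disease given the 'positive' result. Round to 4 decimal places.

P(H | E) ≈ 0.3493

Write H for 'the patient has the disease'. Prior odds H:¬H = 0.13/0.87 = 0.14943. For the 'positive' outcome, the likelihood ratio is 0.97/0.27 = 3.5926.
Posterior odds = 0.14943 × 3.5926 = 0.53682, so P(H|E) = 0.53682/(1+0.53682) = 0.3493.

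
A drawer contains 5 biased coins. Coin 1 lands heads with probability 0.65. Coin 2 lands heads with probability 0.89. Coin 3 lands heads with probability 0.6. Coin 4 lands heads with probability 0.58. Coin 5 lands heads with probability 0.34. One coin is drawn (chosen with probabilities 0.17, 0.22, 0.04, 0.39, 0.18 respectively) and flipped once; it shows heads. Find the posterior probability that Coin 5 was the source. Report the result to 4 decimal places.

Posterior probability ≈ 0.0991

Tabulate prior·likelihood by source: [1] prior 0.17, lik 0.65, product 0.1105; [2] prior 0.22, lik 0.89, product 0.1958; [3] prior 0.04, lik 0.6, product 0.02400; [4] prior 0.39, lik 0.58, product 0.2262; [5] prior 0.18, lik 0.34, product 0.06120.
Normalizing constant = 0.61770; the posterior for Coin 5 is its product over the sum, 0.06120/0.61770 = 0.0991.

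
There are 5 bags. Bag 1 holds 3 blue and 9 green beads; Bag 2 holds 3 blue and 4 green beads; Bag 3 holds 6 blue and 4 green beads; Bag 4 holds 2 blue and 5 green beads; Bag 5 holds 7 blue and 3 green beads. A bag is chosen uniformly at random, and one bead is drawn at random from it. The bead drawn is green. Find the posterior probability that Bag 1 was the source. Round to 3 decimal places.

Posterior probability ≈ 0.274

Tabulate prior·likelihood by source: [1] prior 0.2, lik 0.75, product 0.1500; [2] prior 0.2, lik 0.5714, product 0.1143; [3] prior 0.2, lik 0.4, product 0.08000; [4] prior 0.2, lik 0.7143, product 0.1429; [5] prior 0.2, lik 0.3, product 0.06000.
Normalizing constant = 0.54714; the posterior for Bag 1 is its product over the sum, 0.1500/0.54714 = 0.274.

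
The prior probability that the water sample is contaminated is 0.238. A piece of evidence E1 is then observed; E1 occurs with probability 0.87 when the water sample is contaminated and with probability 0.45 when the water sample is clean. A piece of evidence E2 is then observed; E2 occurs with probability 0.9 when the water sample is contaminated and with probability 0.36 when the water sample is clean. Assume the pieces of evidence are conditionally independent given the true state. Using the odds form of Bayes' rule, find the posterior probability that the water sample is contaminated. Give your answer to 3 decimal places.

Prior odds = 0.238/(1−0.238) = 0.31234.
Likelihood ratio for E1 = 0.87/0.45 = 1.9333.
Likelihood ratio for E2 = 0.9/0.36 = 2.5000.
Posterior odds = prior odds × LR₁ × LR₂ = 1.5096.
Posterior probability = odds/(1+odds) = 1.5096/2.5096 = 0.602.

Posterior probability ≈ 0.602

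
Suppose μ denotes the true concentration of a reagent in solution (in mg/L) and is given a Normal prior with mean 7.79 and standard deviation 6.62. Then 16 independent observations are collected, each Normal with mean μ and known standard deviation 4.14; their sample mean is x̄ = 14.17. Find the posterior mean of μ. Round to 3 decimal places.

Posterior mean ≈ 14.018

Prior precision 1/τ₀² = 1/6.62² = 0.0228183; data precision n/σ² = 16/4.14² = 0.933511.
Posterior precision = 0.0228183 + 0.933511 = 0.956329.
Posterior mean = (0.0228183·7.79 + 0.933511·14.17) / 0.956329 = 14.018.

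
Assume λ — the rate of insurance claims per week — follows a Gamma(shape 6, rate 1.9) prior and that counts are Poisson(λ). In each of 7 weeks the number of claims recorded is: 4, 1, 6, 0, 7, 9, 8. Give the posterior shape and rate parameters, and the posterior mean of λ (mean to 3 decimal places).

Posterior: Gamma(shape=41, rate=8.9); mean ≈ 4.607

The Poisson likelihood adds the total count to the shape and the number of exposure periods to the rate. Here ∑xᵢ = 35 and n = 7, so shape 6→41 and rate 1.9→8.9.
E[λ | data] = 41/8.9 = 4.607.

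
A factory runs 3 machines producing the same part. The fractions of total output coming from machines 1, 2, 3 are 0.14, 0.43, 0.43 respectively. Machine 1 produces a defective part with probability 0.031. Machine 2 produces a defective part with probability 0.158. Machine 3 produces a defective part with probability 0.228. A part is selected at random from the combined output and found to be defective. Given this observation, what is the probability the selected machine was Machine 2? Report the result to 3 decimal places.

P(defective|M1) = 0.031; P(defective|M2) = 0.158; P(defective|M3) = 0.228.
Prior × likelihood for each source: 0.14·0.031=0.004340, 0.43·0.158=0.06794, 0.43·0.228=0.09804. Summing gives P(defective) = 0.17032.
P(Machine 2 | defective) = 0.06794 / 0.17032 = 0.399.

Posterior probability ≈ 0.399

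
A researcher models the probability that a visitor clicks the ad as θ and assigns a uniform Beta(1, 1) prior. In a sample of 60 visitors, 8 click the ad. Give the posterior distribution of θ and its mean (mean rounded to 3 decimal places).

The binomial likelihood is conjugate to the Beta prior: with 8 successes and 52 failures, the posterior is Beta(1+8, 1+52) = Beta(9, 53).
E[θ | data] = 9/(9+53) = 0.145.

Posterior: Beta(9, 53); mean ≈ 0.145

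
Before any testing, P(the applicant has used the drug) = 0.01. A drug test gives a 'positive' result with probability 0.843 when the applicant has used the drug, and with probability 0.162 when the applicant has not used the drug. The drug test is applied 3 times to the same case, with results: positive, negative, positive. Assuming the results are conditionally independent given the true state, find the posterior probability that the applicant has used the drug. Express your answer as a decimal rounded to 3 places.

Posterior P(H) ≈ 0.049

Let H be the event that the applicant has used the drug; start with P(H) = 0.01. P('positive'|H) = 0.843, P('positive'|¬H) = 0.162.
Update on result 1 ('positive'): P(H) ← 0.843·0.0100 / (0.843·0.0100 + 0.162·0.9900) = 0.0084300/0.16881 = 0.0499.
Update on result 2 ('negative'): P(H) ← 0.157·0.0499 / (0.157·0.0499 + 0.838·0.9501) = 0.0078402/0.80399 = 0.0098.
Update on result 3 ('positive'): P(H) ← 0.843·0.0098 / (0.843·0.0098 + 0.162·0.9902) = 0.0082206/0.16864 = 0.0487.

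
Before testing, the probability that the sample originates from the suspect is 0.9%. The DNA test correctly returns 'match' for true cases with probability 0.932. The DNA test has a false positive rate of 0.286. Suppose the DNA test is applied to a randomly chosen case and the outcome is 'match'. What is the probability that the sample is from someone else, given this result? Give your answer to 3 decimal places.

P(¬H | E) ≈ 0.971

Write H for 'the sample originates from the suspect'. Prior odds H:¬H = 0.009/0.991 = 0.0090817. For the 'match' outcome, the likelihood ratio is 0.932/0.286 = 3.2587.
Posterior odds = 0.0090817 × 3.2587 = 0.029595, so P(H|E) = 0.029595/(1+0.029595) = 0.029. Then P(¬H|E) = 1 − 0.029 = 0.971.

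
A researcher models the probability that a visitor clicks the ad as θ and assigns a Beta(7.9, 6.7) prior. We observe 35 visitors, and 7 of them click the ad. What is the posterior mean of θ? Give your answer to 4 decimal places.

The binomial likelihood is conjugate to the Beta prior: with 7 successes and 28 failures, the posterior is Beta(7.9+7, 6.7+28) = Beta(14.9, 34.7).
Posterior mean = α/(α+β) = 14.9/49.6 = 0.3004.

Posterior mean ≈ 0.3004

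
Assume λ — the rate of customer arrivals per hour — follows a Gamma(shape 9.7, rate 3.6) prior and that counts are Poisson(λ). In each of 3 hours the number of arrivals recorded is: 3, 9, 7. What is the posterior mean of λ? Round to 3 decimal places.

The Poisson likelihood adds the total count to the shape and the number of exposure periods to the rate. Here ∑xᵢ = 19 and n = 3, so shape 9.7→28.7 and rate 3.6→6.6.
Posterior mean = shape/rate = 28.7/6.6 = 4.348.

Posterior mean ≈ 4.348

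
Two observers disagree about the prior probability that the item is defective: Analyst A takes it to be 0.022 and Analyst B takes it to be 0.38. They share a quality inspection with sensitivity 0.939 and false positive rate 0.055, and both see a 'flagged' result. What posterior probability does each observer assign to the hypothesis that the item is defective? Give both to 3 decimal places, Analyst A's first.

The likelihood ratio for a 'flagged' result is 0.939/0.055 = 17.073.
Analyst A: prior odds 0.022/0.978 = 0.022495; posterior odds 0.38405; posterior probability 0.277.
Analyst B: prior odds 0.38/0.62 = 0.61290; posterior odds 10.464; posterior probability 0.913.

Analyst A: 0.277; Analyst B: 0.913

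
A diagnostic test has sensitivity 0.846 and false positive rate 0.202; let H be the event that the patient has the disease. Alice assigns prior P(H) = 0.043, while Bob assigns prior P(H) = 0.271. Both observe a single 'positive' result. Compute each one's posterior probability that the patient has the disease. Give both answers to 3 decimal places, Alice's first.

Alice: 0.158; Bob: 0.609

The likelihood ratio for a 'positive' result is 0.846/0.202 = 4.1881.
Alice: prior odds 0.043/0.957 = 0.044932; posterior odds 0.18818; posterior probability 0.158.
Bob: prior odds 0.271/0.729 = 0.37174; posterior odds 1.5569; posterior probability 0.609.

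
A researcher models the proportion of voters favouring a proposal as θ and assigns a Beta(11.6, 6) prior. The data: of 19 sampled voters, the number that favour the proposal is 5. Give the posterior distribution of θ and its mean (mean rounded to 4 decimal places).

Posterior: Beta(16.6, 20); mean ≈ 0.4536

Observing 5 successes and 14 failures updates Beta(11.6, 6) by adding the success and failure counts to the two shape parameters: α = 11.6+5 = 16.6, β = 6+14 = 20.
Posterior mean = α/(α+β) = 16.6/36.6 = 0.4536.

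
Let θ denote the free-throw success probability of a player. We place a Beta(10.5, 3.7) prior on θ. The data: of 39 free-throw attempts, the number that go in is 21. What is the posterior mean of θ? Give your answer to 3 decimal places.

Posterior mean ≈ 0.592

The binomial likelihood is conjugate to the Beta prior: with 21 successes and 18 failures, the posterior is Beta(10.5+21, 3.7+18) = Beta(31.5, 21.7).
Posterior mean = α/(α+β) = 31.5/53.2 = 0.592.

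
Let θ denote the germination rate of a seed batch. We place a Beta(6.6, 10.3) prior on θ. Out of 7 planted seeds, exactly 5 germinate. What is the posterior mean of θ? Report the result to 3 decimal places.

The binomial likelihood is conjugate to the Beta prior: with 5 successes and 2 failures, the posterior is Beta(6.6+5, 10.3+2) = Beta(11.6, 12.3).
Posterior mean = α/(α+β) = 11.6/23.9 = 0.485.

Posterior mean ≈ 0.485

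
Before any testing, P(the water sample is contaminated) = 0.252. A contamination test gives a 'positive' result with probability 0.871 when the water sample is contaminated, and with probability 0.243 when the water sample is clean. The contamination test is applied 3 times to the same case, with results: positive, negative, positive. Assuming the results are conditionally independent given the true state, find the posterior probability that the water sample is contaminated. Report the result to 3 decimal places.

Posterior P(H) ≈ 0.424

Let H be the event that the water sample is contaminated; start with P(H) = 0.252. P('positive'|H) = 0.871, P('positive'|¬H) = 0.243.
Update on result 1 ('positive'): P(H) ← 0.871·0.2520 / (0.871·0.2520 + 0.243·0.7480) = 0.21949/0.40126 = 0.5470.
Update on result 2 ('negative'): P(H) ← 0.129·0.5470 / (0.129·0.5470 + 0.757·0.4530) = 0.070565/0.41348 = 0.1707.
Update on result 3 ('positive'): P(H) ← 0.871·0.1707 / (0.871·0.1707 + 0.243·0.8293) = 0.14865/0.35018 = 0.4245.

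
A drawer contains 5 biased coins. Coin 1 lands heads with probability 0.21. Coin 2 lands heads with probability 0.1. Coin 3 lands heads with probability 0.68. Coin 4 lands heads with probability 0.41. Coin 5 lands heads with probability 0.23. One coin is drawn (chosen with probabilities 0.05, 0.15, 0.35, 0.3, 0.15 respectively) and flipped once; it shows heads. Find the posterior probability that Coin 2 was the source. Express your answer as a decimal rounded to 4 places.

P(heads|C1) = 0.21; P(heads|C2) = 0.1; P(heads|C3) = 0.68; P(heads|C4) = 0.41; P(heads|C5) = 0.23.
Prior × likelihood for each source: 0.05·0.21=0.01050, 0.15·0.1=0.01500, 0.35·0.68=0.2380, 0.3·0.41=0.1230, 0.15·0.23=0.03450. Summing gives P(heads) = 0.42100.
P(Coin 2 | heads) = 0.01500 / 0.42100 = 0.0356.

Posterior probability ≈ 0.0356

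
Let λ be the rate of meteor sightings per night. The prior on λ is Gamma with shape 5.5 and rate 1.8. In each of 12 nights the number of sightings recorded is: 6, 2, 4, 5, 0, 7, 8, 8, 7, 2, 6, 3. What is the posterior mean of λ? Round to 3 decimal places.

The Poisson likelihood adds the total count to the shape and the number of exposure periods to the rate. Here ∑xᵢ = 58 and n = 12, so shape 5.5→63.5 and rate 1.8→13.8.
Posterior mean = shape/rate = 63.5/13.8 = 4.601.

Posterior mean ≈ 4.601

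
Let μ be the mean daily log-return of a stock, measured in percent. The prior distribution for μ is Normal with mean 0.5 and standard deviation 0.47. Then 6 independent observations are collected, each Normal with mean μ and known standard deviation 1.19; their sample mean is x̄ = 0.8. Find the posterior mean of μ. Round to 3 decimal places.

Prior precision 1/τ₀² = 1/0.47² = 4.52694; data precision n/σ² = 6/1.19² = 4.23699.
Posterior precision = 4.52694 + 4.23699 = 8.76392.
Posterior mean = (4.52694·0.5 + 4.23699·0.8) / 8.76392 = 0.645.

Posterior mean ≈ 0.645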